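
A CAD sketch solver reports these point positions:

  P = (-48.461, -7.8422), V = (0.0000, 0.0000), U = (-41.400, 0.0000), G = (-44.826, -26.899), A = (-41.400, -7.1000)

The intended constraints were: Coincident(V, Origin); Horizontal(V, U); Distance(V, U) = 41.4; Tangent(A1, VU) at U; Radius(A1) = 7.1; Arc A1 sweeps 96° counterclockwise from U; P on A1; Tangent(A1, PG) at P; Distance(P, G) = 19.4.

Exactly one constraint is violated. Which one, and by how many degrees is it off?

Tangent(A1, PG) at P — off by 4.80°.

V = (0.00, 0.00) ✓; V.y = 0.00, U.y = 0.00 ✓; |VU| = 41.40 ✓; ∠(AU, UV) = 90.00° ✓; |AU| = 7.100 ✓; bearing(A→P) − bearing(A→U) = 96.00° ✓; |AP| = 7.100 ✓; ∠(AP, PG) = 85.20° ✗; |PG| = 19.40 ✓.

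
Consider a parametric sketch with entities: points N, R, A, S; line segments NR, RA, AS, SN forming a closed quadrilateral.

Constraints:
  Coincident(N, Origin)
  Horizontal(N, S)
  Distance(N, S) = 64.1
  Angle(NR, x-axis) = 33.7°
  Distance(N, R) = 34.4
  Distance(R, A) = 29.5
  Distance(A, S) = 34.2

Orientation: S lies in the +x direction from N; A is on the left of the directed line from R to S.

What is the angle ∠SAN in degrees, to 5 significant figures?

74.948°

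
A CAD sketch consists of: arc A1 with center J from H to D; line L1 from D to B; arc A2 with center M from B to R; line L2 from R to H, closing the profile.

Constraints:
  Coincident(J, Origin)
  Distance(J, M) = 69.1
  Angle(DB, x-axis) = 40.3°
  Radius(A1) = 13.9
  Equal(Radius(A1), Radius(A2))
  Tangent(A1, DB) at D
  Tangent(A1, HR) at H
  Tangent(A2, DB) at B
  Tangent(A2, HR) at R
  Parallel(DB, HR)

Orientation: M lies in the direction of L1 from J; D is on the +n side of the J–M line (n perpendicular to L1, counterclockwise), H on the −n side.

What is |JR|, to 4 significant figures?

70.48

The slot axis is L1's direction at 40.3°, so u = (cos 40.3°, sin 40.3°) = (0.7627, 0.6468) and n = (−sin 40.3°, cos 40.3°) = (-0.6468, 0.7627). J is at the origin and M lies 69.1 along u from J, so M = 69.1·u = (52.70, 44.69). Tangency of A1 to both parallel lines with radius 13.9 puts D and H at J ± 13.9·n: D = (-8.990, 10.60), H = (8.990, -10.60). Equal radii place B and R the same way about M: B = M + 13.9·n = (43.71, 55.29), R = M − 13.9·n = (61.69, 34.09). Then |JR| = |R − J| = 70.48.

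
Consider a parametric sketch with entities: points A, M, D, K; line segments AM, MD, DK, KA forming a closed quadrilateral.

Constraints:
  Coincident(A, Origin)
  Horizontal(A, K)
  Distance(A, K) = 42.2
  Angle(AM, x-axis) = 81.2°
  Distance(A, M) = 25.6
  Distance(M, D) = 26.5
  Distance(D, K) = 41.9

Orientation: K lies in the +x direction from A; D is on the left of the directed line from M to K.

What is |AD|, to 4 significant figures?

47.16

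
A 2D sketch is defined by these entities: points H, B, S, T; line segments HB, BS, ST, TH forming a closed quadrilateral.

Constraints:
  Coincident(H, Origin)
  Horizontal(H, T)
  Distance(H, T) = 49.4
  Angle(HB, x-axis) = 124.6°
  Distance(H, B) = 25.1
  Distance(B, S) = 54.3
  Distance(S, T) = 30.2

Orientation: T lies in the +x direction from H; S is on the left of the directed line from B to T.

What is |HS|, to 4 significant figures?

48.70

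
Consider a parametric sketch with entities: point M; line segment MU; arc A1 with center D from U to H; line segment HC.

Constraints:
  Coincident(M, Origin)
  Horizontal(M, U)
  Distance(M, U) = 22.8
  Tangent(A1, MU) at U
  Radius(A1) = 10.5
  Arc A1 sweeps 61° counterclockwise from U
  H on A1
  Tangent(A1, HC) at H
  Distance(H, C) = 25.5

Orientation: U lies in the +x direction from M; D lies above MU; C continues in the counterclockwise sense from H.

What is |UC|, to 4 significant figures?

35.10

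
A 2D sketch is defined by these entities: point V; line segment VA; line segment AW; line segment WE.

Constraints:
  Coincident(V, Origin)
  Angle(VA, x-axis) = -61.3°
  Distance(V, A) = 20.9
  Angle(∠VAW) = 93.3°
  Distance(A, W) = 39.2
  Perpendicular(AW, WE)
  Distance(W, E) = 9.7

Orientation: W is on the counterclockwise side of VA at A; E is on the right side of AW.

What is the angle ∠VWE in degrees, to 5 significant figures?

117.31°

V is at the origin; VA runs at -61.3° with length 20.9, so A = 20.9·(cos -61.3°, sin -61.3°) = (10.037, -18.332). ∠VAW = 93.3°, so AW runs at -61.3° + (180° − 93.3°) = 25.400° from the x-axis; with |AW| = 39.2, W = A + 39.2·(cos 25.400°, sin 25.400°) = (45.447, -1.5181). AW ⟂ WE; with |WE| = 9.7 on the right of AW, E = W + 9.7·(0.42894, -0.90334) = (49.608, -10.280). Then cos ∠VWE = WV·WE / (|WV||WE|), giving 117.31°.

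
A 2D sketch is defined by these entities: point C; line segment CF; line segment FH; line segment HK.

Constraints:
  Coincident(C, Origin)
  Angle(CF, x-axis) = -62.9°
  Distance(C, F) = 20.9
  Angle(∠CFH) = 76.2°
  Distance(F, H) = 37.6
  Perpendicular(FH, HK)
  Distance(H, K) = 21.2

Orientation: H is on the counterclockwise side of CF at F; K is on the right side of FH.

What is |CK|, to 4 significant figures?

52.78

∠CFH = 76.2°, so FH runs at -62.9° + (180° − 76.2°) = 40.90° from the x-axis; with |FH| = 37.6, H = F + 37.6·(cos 40.90°, sin 40.90°) = (37.94, 6.013). FH ⟂ HK; with |HK| = 21.2 on the right of FH, K = H + 21.2·(0.6547, -0.7559) = (51.82, -10.01). Then |CK| = |K − C| = 52.78.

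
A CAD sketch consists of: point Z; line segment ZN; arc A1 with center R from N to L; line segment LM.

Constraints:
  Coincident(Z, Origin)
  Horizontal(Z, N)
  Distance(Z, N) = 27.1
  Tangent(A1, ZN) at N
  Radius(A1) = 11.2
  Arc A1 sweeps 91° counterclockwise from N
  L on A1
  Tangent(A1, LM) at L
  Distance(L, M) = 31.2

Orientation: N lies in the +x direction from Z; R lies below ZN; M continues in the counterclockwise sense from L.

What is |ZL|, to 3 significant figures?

19.6

The tangent condition forces RN to be normal to ZN, so R = N + (0, -11.2) = (27.1, -11.2). On A1, N sits at bearing 90° from R; a 91° counterclockwise sweep puts L at bearing 181°, so L = R + 11.2·(cos 181°, sin 181°) = (15.9, -11.4). Then |ZL| = |L − Z| = 19.6.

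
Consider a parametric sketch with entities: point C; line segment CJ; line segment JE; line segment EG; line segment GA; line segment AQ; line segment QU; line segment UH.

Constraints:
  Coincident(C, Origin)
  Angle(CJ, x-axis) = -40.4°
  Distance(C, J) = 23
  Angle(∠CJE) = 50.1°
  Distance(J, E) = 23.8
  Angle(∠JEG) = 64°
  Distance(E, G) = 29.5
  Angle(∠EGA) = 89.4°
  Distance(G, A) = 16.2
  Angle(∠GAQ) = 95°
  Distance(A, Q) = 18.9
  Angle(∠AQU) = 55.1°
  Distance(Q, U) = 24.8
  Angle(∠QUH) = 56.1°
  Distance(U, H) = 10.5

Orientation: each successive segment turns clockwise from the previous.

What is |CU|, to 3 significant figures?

5.24

C is at the origin; CJ runs at -40.4° with length 23.0, so J = (17.5, -14.9). ∠CJE = 50.1° gives JE at -170° from the x-axis; with |JE| = 23.8, E = (-5.94, -18.9). ∠JEG = 64.0° gives EG at 73.7° from the x-axis; with |EG| = 29.5, G = (2.34, 9.40). ∠EGA = 89.4° gives GA at -16.9° from the x-axis; with |GA| = 16.2, A = (17.8, 4.69). ∠GAQ = 95.0° gives AQ at -102° from the x-axis; with |AQ| = 18.9, Q = (13.9, -13.8). ∠AQU = 55.1° gives QU at 133° from the x-axis; with |QU| = 24.8, U = (-3.04, 4.27). Then |CU| = |U − C| = 5.24.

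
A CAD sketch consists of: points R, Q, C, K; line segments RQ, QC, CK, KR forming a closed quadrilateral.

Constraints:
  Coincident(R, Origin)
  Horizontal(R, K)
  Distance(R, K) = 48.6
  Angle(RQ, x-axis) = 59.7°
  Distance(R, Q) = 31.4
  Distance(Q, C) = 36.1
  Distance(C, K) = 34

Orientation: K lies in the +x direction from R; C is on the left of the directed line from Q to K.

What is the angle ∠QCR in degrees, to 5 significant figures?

22.624°

R is at the origin; R and K share the same y with |RK| = 48.6 and K in +x, so K = (48.6, 0). RQ runs at 59.7° with |RQ| = 31.4, so Q = (15.842, 27.111). C is determined by |QC| = 36.1 and |CK| = 34.0 together: it lies at the intersection of circle(Q, 36.1) and circle(K, 34.0). With |QK| = 42.521, the foot of the radical line on QK is 22.992 from Q and the perpendicular offset is √(36.1² − 22.992²) = 27.832. Taking the left-of-QK solution: C = (51.299, 33.893).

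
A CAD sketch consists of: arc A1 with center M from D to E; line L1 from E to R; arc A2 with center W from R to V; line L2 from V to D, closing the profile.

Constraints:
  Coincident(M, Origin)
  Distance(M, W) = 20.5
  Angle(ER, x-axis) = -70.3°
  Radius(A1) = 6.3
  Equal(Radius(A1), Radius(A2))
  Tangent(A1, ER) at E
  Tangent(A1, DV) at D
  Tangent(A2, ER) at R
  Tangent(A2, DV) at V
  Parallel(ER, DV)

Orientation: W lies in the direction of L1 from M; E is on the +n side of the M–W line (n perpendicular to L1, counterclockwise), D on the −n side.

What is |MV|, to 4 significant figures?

21.45

The slot axis is L1's direction at -70.3°, so u = (cos -70.3°, sin -70.3°) = (0.3371, -0.9415) and n = (−sin -70.3°, cos -70.3°) = (0.9415, 0.3371). M is at the origin and W lies 20.5 along u from M, so W = 20.5·u = (6.910, -19.30). Tangency of A1 to both parallel lines with radius 6.3 puts E and D at M ± 6.3·n: E = (5.931, 2.124), D = (-5.931, -2.124). Equal radii place R and V the same way about W: R = W + 6.3·n = (12.84, -17.18), V = W − 6.3·n = (0.9792, -21.42). Then |MV| = |V − M| = 21.45.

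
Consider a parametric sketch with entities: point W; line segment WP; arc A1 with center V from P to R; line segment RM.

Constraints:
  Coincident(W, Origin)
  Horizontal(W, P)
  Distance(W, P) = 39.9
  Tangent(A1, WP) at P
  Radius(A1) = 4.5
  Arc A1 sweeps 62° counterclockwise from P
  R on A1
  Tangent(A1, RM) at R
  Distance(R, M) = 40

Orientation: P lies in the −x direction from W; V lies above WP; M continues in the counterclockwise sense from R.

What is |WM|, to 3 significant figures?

41.4

W is at the origin; WP is horizontal with |WP| = 39.9 and P on the −x side, so P = (-39.9, 0.00). A1 meets WP tangentially, so VP is at right angles to WP, so V = P + (0, 4.5) = (-39.9, 4.50). On A1, P sits at bearing -90° from V; a 62° counterclockwise sweep puts R at bearing -28°, so R = V + 4.5·(cos -28°, sin -28°) = (-35.9, 2.39). Tangency of A1 to RM means the radius VR is perpendicular to RM, so RM runs along (−sin -28°, cos -28°); with |RM| = 40.0, M = (-17.1, 37.7). Then |WM| = |M − W| = 41.4.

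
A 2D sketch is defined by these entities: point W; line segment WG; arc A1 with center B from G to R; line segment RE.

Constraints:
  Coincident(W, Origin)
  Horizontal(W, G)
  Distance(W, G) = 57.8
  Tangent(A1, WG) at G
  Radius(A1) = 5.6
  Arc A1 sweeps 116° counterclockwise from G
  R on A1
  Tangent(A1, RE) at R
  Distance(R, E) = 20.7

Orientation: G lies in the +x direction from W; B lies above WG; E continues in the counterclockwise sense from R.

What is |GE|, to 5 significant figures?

26.964

W is at the origin; W and G share the same y with |WG| = 57.8 and G on the +x side, so G = (57.800, 0.0000). Since A1 is tangent to WG there, BG ⟂ WG, so B = G + (0, 5.6) = (57.800, 5.6000). On A1, G sits at bearing -90° from B; a 116° counterclockwise sweep puts R at bearing 26°, so R = B + 5.6·(cos 26°, sin 26°) = (62.833, 8.0549). The tangent condition forces BR to be normal to RE, so RE runs along (−sin 26°, cos 26°); with |RE| = 20.7, E = (53.759, 26.660). Then |GE| = |E − G| = 26.964.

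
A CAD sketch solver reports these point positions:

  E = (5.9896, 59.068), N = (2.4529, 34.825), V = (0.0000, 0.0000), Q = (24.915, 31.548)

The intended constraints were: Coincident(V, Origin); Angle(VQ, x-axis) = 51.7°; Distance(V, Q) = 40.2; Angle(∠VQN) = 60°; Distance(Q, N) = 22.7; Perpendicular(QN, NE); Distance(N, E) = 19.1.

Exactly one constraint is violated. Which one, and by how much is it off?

Distance(N, E) = 19.1 — off by 5.40.

V = (0.00, 0.00) ✓; VQ at 51.70° ✓; |VQ| = 40.20 ✓; ∠VQN = 60.00° ✓; |QN| = 22.70 ✓; ∠(QN, NE) = 90.00° ✓; |NE| = 24.50 ✗.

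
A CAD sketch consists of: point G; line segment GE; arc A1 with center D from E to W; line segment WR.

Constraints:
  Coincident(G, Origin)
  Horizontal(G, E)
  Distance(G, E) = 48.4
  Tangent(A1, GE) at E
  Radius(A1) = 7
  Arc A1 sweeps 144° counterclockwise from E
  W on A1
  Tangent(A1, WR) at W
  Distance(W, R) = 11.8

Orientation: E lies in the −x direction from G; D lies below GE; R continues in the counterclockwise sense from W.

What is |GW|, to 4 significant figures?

54.02

G is at the origin; G and E share the same y with |GE| = 48.4 and E on the −x side, so E = (-48.40, 0.000). The tangent condition forces DE to be normal to GE, so D = E + (0, -7) = (-48.40, -7.000). On A1, E sits at bearing 90° from D; a 144° counterclockwise sweep puts W at bearing 234°, so W = D + 7.0·(cos 234°, sin 234°) = (-52.51, -12.66). Then |GW| = |W − G| = 54.02.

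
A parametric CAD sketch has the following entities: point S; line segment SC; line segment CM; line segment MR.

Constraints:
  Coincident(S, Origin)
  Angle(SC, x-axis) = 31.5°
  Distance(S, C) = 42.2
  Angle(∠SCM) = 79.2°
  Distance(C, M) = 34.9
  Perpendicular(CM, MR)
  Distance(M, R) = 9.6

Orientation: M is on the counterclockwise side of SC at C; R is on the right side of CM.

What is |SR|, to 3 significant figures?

57.7

S is at the origin; SC runs at 31.5° with length 42.2, so C = 42.2·(cos 31.5°, sin 31.5°) = (36.0, 22.0). ∠SCM = 79.2°, so CM runs at 31.5° + (180° − 79.2°) = 132° from the x-axis; with |CM| = 34.9, M = C + 34.9·(cos 132°, sin 132°) = (12.5, 47.9). The perpendicularity gives MR at right angles to CM; with |MR| = 9.6 on the right of CM, R = M + 9.6·(0.740, 0.673) = (19.6, 54.3). Then |SR| = |R − S| = 57.7.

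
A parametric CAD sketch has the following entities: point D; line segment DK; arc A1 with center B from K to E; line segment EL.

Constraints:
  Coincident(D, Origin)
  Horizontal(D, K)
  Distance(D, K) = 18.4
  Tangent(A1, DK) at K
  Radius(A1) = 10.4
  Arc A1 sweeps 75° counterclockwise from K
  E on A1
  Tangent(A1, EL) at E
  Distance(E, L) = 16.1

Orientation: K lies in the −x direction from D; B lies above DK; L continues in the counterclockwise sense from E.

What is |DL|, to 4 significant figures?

23.63

D is at the origin; DK is horizontal with |DK| = 18.4 and K on the −x side, so K = (-18.40, 0.000). Since A1 is tangent to DK there, BK ⟂ DK, so B = K + (0, 10.4) = (-18.40, 10.40). On A1, K sits at bearing -90° from B; a 75° counterclockwise sweep puts E at bearing -15°, so E = B + 10.4·(cos -15°, sin -15°) = (-8.354, 7.708). The tangent condition forces BE to be normal to EL, so EL runs along (−sin -15°, cos -15°); with |EL| = 16.1, L = (-4.187, 23.26). Then |DL| = |L − D| = 23.63.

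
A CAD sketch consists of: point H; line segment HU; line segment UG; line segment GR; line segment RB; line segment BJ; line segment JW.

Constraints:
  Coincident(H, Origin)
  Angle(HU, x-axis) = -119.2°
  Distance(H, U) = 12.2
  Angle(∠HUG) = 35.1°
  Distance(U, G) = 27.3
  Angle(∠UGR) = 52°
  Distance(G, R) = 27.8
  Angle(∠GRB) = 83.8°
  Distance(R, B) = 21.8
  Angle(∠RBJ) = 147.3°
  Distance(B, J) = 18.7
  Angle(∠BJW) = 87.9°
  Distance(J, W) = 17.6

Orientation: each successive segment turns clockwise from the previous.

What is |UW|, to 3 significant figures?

16.7

H is at the origin; HU runs at -119.2° with length 12.2, so U = (-5.95, -10.6). ∠HUG = 35.1° gives UG at 95.9° from the x-axis; with |UG| = 27.3, G = (-8.76, 16.5). ∠UGR = 52.0° gives GR at -32.1° from the x-axis; with |GR| = 27.8, R = (14.8, 1.73). ∠GRB = 83.8° gives RB at -128° from the x-axis; with |RB| = 21.8, B = (1.28, -15.4). ∠RBJ = 147.3° gives BJ at -161° from the x-axis; with |BJ| = 18.7, J = (-16.4, -21.5). ∠BJW = 87.9° gives JW at 107° from the x-axis; with |JW| = 17.6, W = (-21.5, -4.62). Then |UW| = |W − U| = 16.7.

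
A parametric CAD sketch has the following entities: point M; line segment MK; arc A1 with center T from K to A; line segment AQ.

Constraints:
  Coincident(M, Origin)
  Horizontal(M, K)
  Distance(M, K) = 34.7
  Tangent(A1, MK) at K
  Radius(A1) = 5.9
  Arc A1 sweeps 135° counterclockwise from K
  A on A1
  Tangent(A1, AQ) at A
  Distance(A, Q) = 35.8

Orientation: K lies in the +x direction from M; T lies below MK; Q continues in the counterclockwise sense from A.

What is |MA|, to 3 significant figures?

32.1

M is at the origin; MK is horizontal with |MK| = 34.7 and K on the +x side, so K = (34.7, 0.00). The tangent condition forces TK to be normal to MK, so T = K + (0, -5.9) = (34.7, -5.90). On A1, K sits at bearing 90° from T; a 135° counterclockwise sweep puts A at bearing 225°, so A = T + 5.9·(cos 225°, sin 225°) = (30.5, -10.1). Then |MA| = |A − M| = 32.1.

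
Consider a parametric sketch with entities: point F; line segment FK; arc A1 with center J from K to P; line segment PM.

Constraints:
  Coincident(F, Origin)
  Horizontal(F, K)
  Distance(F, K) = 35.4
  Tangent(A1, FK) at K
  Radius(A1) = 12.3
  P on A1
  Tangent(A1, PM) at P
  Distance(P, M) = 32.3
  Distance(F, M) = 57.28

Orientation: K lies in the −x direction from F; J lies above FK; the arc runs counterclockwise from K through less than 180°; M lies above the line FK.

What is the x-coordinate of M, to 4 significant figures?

-33.05

F is at the origin; F and K share the same y with |FK| = 35.4 and K on the −x side, so K = (-35.40, 0.000). A1 meets FK tangentially, so JK is at right angles to FK, so J = K + (0, 12.3) = (-35.40, 12.30). Since JP ⟂ PM (tangency), |JM| = √(12.3² + 32.3²) = 34.56 regardless of where P sits on A1. So M lies on both circle(F, 57.28) and circle(J, 34.56); the above-FK intersection is M = (-33.05, 46.78). P is the foot of the tangent from M: P = (-23.63, 15.89).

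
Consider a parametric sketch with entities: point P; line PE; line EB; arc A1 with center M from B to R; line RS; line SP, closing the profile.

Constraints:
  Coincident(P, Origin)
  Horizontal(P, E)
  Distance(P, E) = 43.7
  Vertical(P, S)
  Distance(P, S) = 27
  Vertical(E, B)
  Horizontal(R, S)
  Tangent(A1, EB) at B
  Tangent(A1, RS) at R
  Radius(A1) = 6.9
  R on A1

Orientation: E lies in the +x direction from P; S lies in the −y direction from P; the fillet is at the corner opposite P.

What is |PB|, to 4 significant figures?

48.10

P is at the origin; PE is horizontal with |PE| = 43.7 and E on the +x side, so E = (43.70, 0.000). P and S share the same x with |PS| = 27.0 and S on the −y side, so S = (0.000, -27.00). The virtual corner opposite P is at (43.70, -27.00). A1 meets EB tangentially, so MB is at right angles to EB and the tangent condition forces MR to be normal to RS, with radius 6.9, so the center M sits 6.9 in from both sides at M = (36.80, -20.10). That places the tangent points at B = (43.70, -20.10) on EB and R = (36.80, -27.00) on RS. Then |PB| = |B − P| = 48.10.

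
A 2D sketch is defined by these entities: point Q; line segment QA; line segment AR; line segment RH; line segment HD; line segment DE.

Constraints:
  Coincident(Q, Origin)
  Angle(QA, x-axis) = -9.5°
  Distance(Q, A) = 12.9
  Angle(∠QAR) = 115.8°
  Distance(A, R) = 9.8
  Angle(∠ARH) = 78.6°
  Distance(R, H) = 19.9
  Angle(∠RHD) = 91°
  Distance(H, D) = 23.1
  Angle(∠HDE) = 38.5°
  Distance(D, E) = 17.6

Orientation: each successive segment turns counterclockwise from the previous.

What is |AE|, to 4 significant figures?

7.172

Q is at the origin; QA runs at -9.5° with length 12.9, so A = (12.72, -2.129). ∠QAR = 115.8° gives AR at 54.70° from the x-axis; with |AR| = 9.8, R = (18.39, 5.869). ∠ARH = 78.6° gives RH at 156.1° from the x-axis; with |RH| = 19.9, H = (0.1924, 13.93). ∠RHD = 91.0° gives HD at -114.9° from the x-axis; with |HD| = 23.1, D = (-9.533, -7.021). ∠HDE = 38.5° gives DE at 26.60° from the x-axis; with |DE| = 17.6, E = (6.204, 0.8592). Then |AE| = |E − A| = 7.172.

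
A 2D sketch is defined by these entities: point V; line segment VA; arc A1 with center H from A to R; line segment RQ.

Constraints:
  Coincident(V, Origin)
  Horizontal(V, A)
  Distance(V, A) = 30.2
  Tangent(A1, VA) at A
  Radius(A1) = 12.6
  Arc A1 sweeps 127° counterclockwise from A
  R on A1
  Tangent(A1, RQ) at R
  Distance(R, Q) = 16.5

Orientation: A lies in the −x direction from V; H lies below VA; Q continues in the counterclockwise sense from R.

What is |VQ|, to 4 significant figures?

45.09

V is at the origin; V and A share the same y with |VA| = 30.2 and A on the −x side, so A = (-30.20, 0.000). Tangency of A1 to VA means the radius HA is perpendicular to VA, so H = A + (0, -12.6) = (-30.20, -12.60). On A1, A sits at bearing 90° from H; a 127° counterclockwise sweep puts R at bearing 217°, so R = H + 12.6·(cos 217°, sin 217°) = (-40.26, -20.18). A1 meets RQ tangentially, so HR is at right angles to RQ, so RQ runs along (−sin 217°, cos 217°); with |RQ| = 16.5, Q = (-30.33, -33.36). Then |VQ| = |Q − V| = 45.09.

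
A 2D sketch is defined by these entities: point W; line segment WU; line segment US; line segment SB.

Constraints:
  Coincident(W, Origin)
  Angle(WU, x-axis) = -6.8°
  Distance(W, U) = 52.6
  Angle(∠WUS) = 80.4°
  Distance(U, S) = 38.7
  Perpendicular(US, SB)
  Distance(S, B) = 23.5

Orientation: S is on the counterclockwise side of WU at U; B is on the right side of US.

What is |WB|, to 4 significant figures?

81.09

∠WUS = 80.4°, so US runs at -6.8° + (180° − 80.4°) = 92.80° from the x-axis; with |US| = 38.7, S = U + 38.7·(cos 92.80°, sin 92.80°) = (50.34, 32.43). US ⟂ SB; with |SB| = 23.5 on the right of US, B = S + 23.5·(0.9988, 0.04885) = (73.81, 33.57). Then |WB| = |B − W| = 81.09.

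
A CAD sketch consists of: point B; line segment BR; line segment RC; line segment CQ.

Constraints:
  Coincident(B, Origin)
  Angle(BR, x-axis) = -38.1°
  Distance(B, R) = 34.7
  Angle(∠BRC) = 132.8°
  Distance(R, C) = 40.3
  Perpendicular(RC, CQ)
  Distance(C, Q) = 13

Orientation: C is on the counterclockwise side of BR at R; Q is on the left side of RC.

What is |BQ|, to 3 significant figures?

65.1

B is at the origin; BR runs at -38.1° with length 34.7, so R = 34.7·(cos -38.1°, sin -38.1°) = (27.3, -21.4). ∠BRC = 132.8°, so RC runs at -38.1° + (180° − 132.8°) = 9.10° from the x-axis; with |RC| = 40.3, C = R + 40.3·(cos 9.10°, sin 9.10°) = (67.1, -15.0). RC ⟂ CQ; with |CQ| = 13.0 on the left of RC, Q = C + 13.0·(-0.158, 0.987) = (65.0, -2.20). Then |BQ| = |Q − B| = 65.1.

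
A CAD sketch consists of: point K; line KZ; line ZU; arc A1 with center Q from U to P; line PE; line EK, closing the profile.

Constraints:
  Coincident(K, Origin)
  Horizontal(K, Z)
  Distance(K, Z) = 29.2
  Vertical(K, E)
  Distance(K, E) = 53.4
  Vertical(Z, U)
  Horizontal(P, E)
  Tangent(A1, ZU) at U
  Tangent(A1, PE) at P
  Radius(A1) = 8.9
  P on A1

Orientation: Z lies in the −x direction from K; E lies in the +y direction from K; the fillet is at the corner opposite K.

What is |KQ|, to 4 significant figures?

48.91

K and E share the same x with |KE| = 53.4 and E on the +y side, so E = (0.000, 53.40). The virtual corner opposite K is at (-29.20, 53.40). Tangency of A1 to ZU means the radius QU is perpendicular to ZU and since A1 is tangent to PE there, QP ⟂ PE, with radius 8.9, so the center Q sits 8.9 in from both sides at Q = (-20.30, 44.50). Then |KQ| = |Q − K| = 48.91.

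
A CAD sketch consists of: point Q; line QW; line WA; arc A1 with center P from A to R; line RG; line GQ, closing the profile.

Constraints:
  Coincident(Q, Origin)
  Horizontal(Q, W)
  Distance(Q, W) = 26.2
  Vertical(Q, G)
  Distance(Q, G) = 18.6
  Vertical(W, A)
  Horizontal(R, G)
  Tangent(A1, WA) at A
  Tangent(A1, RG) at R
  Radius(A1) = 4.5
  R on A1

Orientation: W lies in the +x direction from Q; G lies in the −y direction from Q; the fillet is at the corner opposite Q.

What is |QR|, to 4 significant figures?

28.58

Q is at the origin; Q and W share the same y with |QW| = 26.2 and W on the +x side, so W = (26.20, 0.000). QG is vertical with |QG| = 18.6 and G on the −y side, so G = (0.000, -18.60). The virtual corner opposite Q is at (26.20, -18.60). A1 meets WA tangentially, so PA is at right angles to WA and tangency of A1 to RG means the radius PR is perpendicular to RG, with radius 4.5, so the center P sits 4.5 in from both sides at P = (21.70, -14.10). That places the tangent points at A = (26.20, -14.10) on WA and R = (21.70, -18.60) on RG. Then |QR| = |R − Q| = 28.58.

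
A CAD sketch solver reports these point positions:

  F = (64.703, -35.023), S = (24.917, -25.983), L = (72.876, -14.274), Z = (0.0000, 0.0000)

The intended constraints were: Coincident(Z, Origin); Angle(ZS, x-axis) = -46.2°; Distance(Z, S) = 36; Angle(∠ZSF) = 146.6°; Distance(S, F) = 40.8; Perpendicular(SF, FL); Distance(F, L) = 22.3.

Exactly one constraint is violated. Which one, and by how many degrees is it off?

Perpendicular(SF, FL) — off by 8.70°.

Z = (0.00, 0.00) ✓; ZS at -46.20° ✓; |ZS| = 36.00 ✓; ∠ZSF = 146.6° ✓; |SF| = 40.80 ✓; ∠(SF, FL) = 81.30° ✗; |FL| = 22.30 ✓.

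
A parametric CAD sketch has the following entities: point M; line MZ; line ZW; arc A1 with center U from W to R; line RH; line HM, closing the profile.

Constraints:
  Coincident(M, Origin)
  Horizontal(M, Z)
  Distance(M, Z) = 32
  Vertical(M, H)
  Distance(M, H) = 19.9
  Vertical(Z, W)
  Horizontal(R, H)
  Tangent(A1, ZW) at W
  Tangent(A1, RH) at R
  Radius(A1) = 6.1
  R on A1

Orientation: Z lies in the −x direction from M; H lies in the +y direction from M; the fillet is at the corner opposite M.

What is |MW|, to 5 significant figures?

34.849

M is at the origin; M and Z share the same y with |MZ| = 32.0 and Z on the −x side, so Z = (-32.000, 0.0000). MH is vertical with |MH| = 19.9 and H on the +y side, so H = (0.0000, 19.900). The virtual corner opposite M is at (-32.000, 19.900). Tangency of A1 to ZW means the radius UW is perpendicular to ZW and tangency of A1 to RH means the radius UR is perpendicular to RH, with radius 6.1, so the center U sits 6.1 in from both sides at U = (-25.900, 13.800). That places the tangent points at W = (-32.000, 13.800) on ZW and R = (-25.900, 19.900) on RH. Then |MW| = |W − M| = 34.849.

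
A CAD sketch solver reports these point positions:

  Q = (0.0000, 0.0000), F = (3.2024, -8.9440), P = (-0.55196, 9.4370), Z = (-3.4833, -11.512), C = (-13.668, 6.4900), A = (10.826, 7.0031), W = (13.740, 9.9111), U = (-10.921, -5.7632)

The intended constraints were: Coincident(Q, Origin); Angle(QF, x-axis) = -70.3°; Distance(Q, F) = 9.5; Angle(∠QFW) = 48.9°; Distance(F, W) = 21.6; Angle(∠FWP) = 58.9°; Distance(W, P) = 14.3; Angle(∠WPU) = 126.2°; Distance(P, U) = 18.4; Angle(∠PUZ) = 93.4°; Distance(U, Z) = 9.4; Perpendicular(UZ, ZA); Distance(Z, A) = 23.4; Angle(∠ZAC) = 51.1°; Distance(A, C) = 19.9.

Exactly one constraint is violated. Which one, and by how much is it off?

Distance(A, C) = 19.9 — off by 4.60.

Q = (0.00, 0.00) ✓; QF at -70.30° ✓; |QF| = 9.500 ✓; ∠QFW = 48.90° ✓; |FW| = 21.60 ✓; ∠FWP = 58.90° ✓; |WP| = 14.30 ✓; ∠WPU = 126.2° ✓; |PU| = 18.40 ✓; ∠PUZ = 93.40° ✓; |UZ| = 9.400 ✓; ∠(UZ, ZA) = 90.00° ✓; |ZA| = 23.40 ✓; ∠ZAC = 51.10° ✓; |AC| = 24.50 ✗.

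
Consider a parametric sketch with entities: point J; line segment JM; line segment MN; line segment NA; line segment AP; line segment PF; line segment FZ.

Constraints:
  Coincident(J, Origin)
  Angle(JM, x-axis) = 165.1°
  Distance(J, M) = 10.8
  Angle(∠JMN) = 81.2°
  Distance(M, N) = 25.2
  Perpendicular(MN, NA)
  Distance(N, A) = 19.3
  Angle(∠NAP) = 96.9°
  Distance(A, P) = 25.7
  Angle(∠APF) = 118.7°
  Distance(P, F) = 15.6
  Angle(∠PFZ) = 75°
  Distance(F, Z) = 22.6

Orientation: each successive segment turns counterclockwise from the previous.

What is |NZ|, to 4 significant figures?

13.55

∠APF = 118.7° gives PF at 138.3° from the x-axis; with |PF| = 15.6, F = (0.2097, 11.09). ∠PFZ = 75.0° gives FZ at -116.7° from the x-axis; with |FZ| = 22.6, Z = (-9.945, -9.102). Then |NZ| = |Z − N| = 13.55.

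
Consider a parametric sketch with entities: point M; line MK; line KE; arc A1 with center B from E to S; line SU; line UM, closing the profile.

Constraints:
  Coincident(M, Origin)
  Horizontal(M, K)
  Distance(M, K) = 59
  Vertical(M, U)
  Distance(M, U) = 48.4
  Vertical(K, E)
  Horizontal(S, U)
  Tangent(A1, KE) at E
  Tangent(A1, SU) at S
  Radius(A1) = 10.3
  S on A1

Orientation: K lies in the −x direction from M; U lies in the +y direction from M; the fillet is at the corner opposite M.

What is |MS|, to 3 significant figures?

68.7

M is at the origin; MK is horizontal with |MK| = 59.0 and K on the −x side, so K = (-59.0, 0.00). M and U share the same x with |MU| = 48.4 and U on the +y side, so U = (0.00, 48.4). The virtual corner opposite M is at (-59.0, 48.4). The tangent condition forces BE to be normal to KE and the tangent condition forces BS to be normal to SU, with radius 10.3, so the center B sits 10.3 in from both sides at B = (-48.7, 38.1). That places the tangent points at E = (-59.0, 38.1) on KE and S = (-48.7, 48.4) on SU. Then |MS| = |S − M| = 68.7.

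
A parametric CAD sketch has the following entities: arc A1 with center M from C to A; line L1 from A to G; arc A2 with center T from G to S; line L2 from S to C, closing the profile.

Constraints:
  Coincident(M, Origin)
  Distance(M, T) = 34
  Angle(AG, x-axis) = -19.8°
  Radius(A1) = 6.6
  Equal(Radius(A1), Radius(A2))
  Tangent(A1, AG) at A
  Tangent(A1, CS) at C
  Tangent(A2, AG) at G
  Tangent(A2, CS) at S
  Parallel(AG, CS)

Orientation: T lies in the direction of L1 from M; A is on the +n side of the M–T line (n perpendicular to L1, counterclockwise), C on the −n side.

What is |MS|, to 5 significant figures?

34.635

Tangency of A1 to both parallel lines with radius 6.6 puts A and C at M ± 6.6·n: A = (2.2357, 6.2098), C = (-2.2357, -6.2098). Equal radii place G and S the same way about T: G = T + 6.6·n = (34.226, -5.3073), S = T − 6.6·n = (29.754, -17.727). Then |MS| = |S − M| = 34.635.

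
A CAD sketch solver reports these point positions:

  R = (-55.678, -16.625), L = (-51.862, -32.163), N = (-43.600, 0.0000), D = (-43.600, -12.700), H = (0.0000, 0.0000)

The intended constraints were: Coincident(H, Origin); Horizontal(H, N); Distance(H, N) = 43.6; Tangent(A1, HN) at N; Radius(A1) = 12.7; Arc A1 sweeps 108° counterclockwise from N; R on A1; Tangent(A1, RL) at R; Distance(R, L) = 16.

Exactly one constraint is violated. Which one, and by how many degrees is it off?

Tangent(A1, RL) at R — off by 4.20°.

H = (0.00, 0.00) ✓; H.y = 0.00, N.y = 0.00 ✓; |HN| = 43.60 ✓; ∠(DN, NH) = 90.00° ✓; |DN| = 12.70 ✓; bearing(D→R) − bearing(D→N) = 108.0° ✓; |DR| = 12.70 ✓; ∠(DR, RL) = 94.20° ✗; |RL| = 16.00 ✓.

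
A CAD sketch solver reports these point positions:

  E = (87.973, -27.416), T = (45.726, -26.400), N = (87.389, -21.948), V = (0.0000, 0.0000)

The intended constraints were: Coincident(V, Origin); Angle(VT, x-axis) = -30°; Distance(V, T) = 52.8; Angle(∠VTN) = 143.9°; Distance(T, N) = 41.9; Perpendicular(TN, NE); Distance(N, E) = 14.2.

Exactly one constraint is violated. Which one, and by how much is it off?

Distance(N, E) = 14.2 — off by 8.70.

V = (0.00, 0.00) ✓; VT at -30.00° ✓; |VT| = 52.80 ✓; ∠VTN = 143.9° ✓; |TN| = 41.90 ✓; ∠(TN, NE) = 90.00° ✓; |NE| = 5.499 ✗.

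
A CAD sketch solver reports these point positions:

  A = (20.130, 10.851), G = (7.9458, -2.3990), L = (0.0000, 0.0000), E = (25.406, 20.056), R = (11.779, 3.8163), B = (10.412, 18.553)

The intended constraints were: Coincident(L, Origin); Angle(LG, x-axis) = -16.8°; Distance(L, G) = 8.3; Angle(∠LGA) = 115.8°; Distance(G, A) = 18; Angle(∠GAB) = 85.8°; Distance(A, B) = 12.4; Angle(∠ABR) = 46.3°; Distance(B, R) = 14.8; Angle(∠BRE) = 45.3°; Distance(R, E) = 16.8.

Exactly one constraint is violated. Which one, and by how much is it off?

Distance(R, E) = 16.8 — off by 4.40.

L = (0.00, 0.00) ✓; LG at -16.80° ✓; |LG| = 8.300 ✓; ∠LGA = 115.8° ✓; |GA| = 18.00 ✓; ∠GAB = 85.80° ✓; |AB| = 12.40 ✓; ∠ABR = 46.30° ✓; |BR| = 14.80 ✓; ∠BRE = 45.30° ✓; |RE| = 21.20 ✗.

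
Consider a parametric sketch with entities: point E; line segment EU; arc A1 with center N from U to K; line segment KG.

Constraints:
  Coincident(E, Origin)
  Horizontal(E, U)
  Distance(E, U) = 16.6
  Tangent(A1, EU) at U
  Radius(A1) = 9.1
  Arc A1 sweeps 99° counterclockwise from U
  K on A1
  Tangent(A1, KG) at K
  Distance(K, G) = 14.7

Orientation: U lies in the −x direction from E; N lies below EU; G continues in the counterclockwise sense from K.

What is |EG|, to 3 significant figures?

34.2

E is at the origin; E and U share the same y with |EU| = 16.6 and U on the −x side, so U = (-16.6, 0.00). Tangency of A1 to EU means the radius NU is perpendicular to EU, so N = U + (0, -9.1) = (-16.6, -9.10). On A1, U sits at bearing 90° from N; a 99° counterclockwise sweep puts K at bearing 189°, so K = N + 9.1·(cos 189°, sin 189°) = (-25.6, -10.5). The tangent condition forces NK to be normal to KG, so KG runs along (−sin 189°, cos 189°); with |KG| = 14.7, G = (-23.3, -25.0). Then |EG| = |G − E| = 34.2.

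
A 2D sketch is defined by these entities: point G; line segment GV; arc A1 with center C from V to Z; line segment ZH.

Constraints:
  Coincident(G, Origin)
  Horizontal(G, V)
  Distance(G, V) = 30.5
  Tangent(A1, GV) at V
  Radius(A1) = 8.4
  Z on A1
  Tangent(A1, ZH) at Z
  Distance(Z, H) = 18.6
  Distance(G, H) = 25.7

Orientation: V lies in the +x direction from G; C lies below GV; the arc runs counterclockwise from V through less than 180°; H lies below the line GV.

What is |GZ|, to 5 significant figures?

23.467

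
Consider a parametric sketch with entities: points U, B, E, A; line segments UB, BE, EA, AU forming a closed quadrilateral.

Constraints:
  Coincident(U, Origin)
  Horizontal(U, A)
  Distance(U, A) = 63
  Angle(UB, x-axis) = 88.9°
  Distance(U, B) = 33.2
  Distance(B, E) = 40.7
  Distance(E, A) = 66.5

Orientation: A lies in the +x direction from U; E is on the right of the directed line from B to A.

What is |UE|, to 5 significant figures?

7.9607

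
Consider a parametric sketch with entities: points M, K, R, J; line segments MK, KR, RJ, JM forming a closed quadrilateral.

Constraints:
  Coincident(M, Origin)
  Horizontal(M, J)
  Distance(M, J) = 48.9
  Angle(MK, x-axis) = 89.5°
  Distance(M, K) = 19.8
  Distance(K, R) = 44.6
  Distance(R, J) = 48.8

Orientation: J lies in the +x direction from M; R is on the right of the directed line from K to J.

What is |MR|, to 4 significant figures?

25.21

M is at the origin; M and J share the same y with |MJ| = 48.9 and J in +x, so J = (48.9, 0). MK runs at 89.5° with |MK| = 19.8, so K = (0.1728, 19.80). R is determined by |KR| = 44.6 and |RJ| = 48.8 together: it lies at the intersection of circle(K, 44.6) and circle(J, 48.8). With |KJ| = 52.60, the foot of the radical line on KJ is 22.57 from K and the perpendicular offset is √(44.6² − 22.57²) = 38.47. Taking the right-of-KJ solution: R = (6.601, -24.34).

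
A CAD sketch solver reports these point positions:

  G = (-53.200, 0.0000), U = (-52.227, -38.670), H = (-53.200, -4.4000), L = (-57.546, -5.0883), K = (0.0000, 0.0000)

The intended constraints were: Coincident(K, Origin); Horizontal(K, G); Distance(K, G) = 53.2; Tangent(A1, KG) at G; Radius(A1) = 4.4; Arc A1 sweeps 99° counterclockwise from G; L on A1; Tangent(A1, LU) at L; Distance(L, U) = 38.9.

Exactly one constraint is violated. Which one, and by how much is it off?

Distance(L, U) = 38.9 — off by 4.90.

K = (0.00, 0.00) ✓; K.y = 0.00, G.y = 0.00 ✓; |KG| = 53.20 ✓; ∠(HG, GK) = 90.00° ✓; |HG| = 4.400 ✓; bearing(H→L) − bearing(H→G) = 99.00° ✓; |HL| = 4.400 ✓; ∠(HL, LU) = 90.00° ✓; |LU| = 34.00 ✗.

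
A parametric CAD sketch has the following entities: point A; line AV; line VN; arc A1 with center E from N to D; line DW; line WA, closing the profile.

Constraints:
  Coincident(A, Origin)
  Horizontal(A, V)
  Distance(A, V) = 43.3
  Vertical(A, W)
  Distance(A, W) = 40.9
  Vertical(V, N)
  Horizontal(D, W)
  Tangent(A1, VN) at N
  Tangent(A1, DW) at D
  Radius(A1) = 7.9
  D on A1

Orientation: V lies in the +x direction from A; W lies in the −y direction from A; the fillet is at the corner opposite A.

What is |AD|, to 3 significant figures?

54.1

A is at the origin; A and V share the same y with |AV| = 43.3 and V on the +x side, so V = (43.3, 0.00). AW is vertical with |AW| = 40.9 and W on the −y side, so W = (0.00, -40.9). The virtual corner opposite A is at (43.3, -40.9). The tangent condition forces EN to be normal to VN and the tangent condition forces ED to be normal to DW, with radius 7.9, so the center E sits 7.9 in from both sides at E = (35.4, -33.0). That places the tangent points at N = (43.3, -33.0) on VN and D = (35.4, -40.9) on DW. Then |AD| = |D − A| = 54.1.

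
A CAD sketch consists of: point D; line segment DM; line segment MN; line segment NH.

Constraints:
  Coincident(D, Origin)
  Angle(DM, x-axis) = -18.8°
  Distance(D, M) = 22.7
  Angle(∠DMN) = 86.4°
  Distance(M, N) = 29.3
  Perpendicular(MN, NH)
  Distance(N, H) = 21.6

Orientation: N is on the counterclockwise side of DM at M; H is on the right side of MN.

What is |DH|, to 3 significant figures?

52.3

D is at the origin; DM runs at -18.8° with length 22.7, so M = 22.7·(cos -18.8°, sin -18.8°) = (21.5, -7.32). ∠DMN = 86.4°, so MN runs at -18.8° + (180° − 86.4°) = 74.8° from the x-axis; with |MN| = 29.3, N = M + 29.3·(cos 74.8°, sin 74.8°) = (29.2, 21.0). MN is perpendicular to NH; with |NH| = 21.6 on the right of MN, H = N + 21.6·(0.965, -0.262) = (50.0, 15.3). Then |DH| = |H − D| = 52.3.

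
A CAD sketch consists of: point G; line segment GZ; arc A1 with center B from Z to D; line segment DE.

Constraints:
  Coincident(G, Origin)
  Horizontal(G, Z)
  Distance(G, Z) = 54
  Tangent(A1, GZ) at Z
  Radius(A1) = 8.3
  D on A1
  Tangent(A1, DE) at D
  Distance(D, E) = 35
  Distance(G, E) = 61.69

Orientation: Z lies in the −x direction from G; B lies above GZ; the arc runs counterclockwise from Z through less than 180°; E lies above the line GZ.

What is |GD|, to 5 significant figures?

46.396

G is at the origin; GZ is horizontal with |GZ| = 54.0 and Z on the −x side, so Z = (-54.000, 0.0000). The tangent condition forces BZ to be normal to GZ, so B = Z + (0, 8.3) = (-54.000, 8.3000). Since BD ⟂ DE (tangency), |BE| = √(8.3² + 35.0²) = 35.971 regardless of where D sits on A1. So E lies on both circle(G, 61.69) and circle(B, 35.971); the above-GZ intersection is E = (-44.295, 42.937). D is the foot of the tangent from E: D = (-45.707, 7.9653).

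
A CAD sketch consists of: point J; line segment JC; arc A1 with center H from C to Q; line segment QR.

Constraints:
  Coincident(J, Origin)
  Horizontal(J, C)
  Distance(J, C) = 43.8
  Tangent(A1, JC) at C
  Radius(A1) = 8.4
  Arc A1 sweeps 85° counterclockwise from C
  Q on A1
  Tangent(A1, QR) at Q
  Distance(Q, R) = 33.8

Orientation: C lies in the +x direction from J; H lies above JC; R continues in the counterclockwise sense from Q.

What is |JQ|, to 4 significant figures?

52.73

J is at the origin; JC is horizontal with |JC| = 43.8 and C on the +x side, so C = (43.80, 0.000). A1 meets JC tangentially, so HC is at right angles to JC, so H = C + (0, 8.4) = (43.80, 8.400). On A1, C sits at bearing -90° from H; an 85° counterclockwise sweep puts Q at bearing -5°, so Q = H + 8.4·(cos -5°, sin -5°) = (52.17, 7.668). Then |JQ| = |Q − J| = 52.73.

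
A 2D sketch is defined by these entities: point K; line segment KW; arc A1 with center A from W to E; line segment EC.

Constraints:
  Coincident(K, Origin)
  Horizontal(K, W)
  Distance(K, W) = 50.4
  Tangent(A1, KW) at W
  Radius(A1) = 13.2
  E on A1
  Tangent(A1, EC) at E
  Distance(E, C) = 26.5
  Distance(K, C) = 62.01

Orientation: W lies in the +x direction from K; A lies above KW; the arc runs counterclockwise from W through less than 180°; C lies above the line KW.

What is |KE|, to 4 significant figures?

64.55

Checks: K = (0.00, 0.00) ✓; |AE| = 13.20 ✓; ∠(AE, EC) = 90.00° ✓; |EC| = 26.50 ✓; |KC| = 62.01 ✓.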